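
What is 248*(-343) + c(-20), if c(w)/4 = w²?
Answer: -83464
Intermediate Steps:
c(w) = 4*w²
248*(-343) + c(-20) = 248*(-343) + 4*(-20)² = -85064 + 4*400 = -85064 + 1600 = -83464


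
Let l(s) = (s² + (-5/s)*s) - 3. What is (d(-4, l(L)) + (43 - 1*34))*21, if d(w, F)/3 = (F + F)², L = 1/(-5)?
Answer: 10097577/625 ≈ 16156.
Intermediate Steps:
L = -⅕ ≈ -0.20000
l(s) = -8 + s² (l(s) = (s² - 5) - 3 = (-5 + s²) - 3 = -8 + s²)
d(w, F) = 12*F² (d(w, F) = 3*(F + F)² = 3*(2*F)² = 3*(4*F²) = 12*F²)
(d(-4, l(L)) + (43 - 1*34))*21 = (12*(-8 + (-⅕)²)² + (43 - 1*34))*21 = (12*(-8 + 1/25)² + (43 - 34))*21 = (12*(-199/25)² + 9)*21 = (12*(39601/625) + 9)*21 = (475212/625 + 9)*21 = (480837/625)*21 = 10097577/625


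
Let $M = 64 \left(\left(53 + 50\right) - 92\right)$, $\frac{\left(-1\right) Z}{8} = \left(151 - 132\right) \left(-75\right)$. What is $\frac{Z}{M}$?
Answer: $\frac{1425}{88} \approx 16.193$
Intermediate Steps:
$Z = 11400$ ($Z = - 8 \left(151 - 132\right) \left(-75\right) = - 8 \cdot 19 \left(-75\right) = \left(-8\right) \left(-1425\right) = 11400$)
$M = 704$ ($M = 64 \left(103 - 92\right) = 64 \cdot 11 = 704$)
$\frac{Z}{M} = \frac{11400}{704} = 11400 \cdot \frac{1}{704} = \frac{1425}{88}$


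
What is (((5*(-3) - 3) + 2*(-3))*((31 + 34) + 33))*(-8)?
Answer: 18816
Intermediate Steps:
(((5*(-3) - 3) + 2*(-3))*((31 + 34) + 33))*(-8) = (((-15 - 3) - 6)*(65 + 33))*(-8) = ((-18 - 6)*98)*(-8) = -24*98*(-8) = -2352*(-8) = 18816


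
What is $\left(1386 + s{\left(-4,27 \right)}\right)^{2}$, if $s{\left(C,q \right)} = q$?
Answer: $1996569$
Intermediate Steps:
$\left(1386 + s{\left(-4,27 \right)}\right)^{2} = \left(1386 + 27\right)^{2} = 1413^{2} = 1996569$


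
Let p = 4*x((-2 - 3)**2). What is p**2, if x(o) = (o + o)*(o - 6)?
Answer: 14440000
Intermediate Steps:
x(o) = 2*o*(-6 + o) (x(o) = (2*o)*(-6 + o) = 2*o*(-6 + o))
p = 3800 (p = 4*(2*(-2 - 3)**2*(-6 + (-2 - 3)**2)) = 4*(2*(-5)**2*(-6 + (-5)**2)) = 4*(2*25*(-6 + 25)) = 4*(2*25*19) = 4*950 = 3800)
p**2 = 3800**2 = 14440000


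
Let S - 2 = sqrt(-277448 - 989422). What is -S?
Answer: -2 - 11*I*sqrt(10470) ≈ -2.0 - 1125.6*I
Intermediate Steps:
S = 2 + 11*I*sqrt(10470) (S = 2 + sqrt(-277448 - 989422) = 2 + sqrt(-1266870) = 2 + 11*I*sqrt(10470) ≈ 2.0 + 1125.6*I)
-S = -(2 + 11*I*sqrt(10470)) = -2 - 11*I*sqrt(10470)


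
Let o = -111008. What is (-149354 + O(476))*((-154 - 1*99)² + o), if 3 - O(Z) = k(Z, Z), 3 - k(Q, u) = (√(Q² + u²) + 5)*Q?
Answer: 6907631026 - 10648845424*√2 ≈ -8.1521e+9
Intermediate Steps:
k(Q, u) = 3 - Q*(5 + √(Q² + u²)) (k(Q, u) = 3 - (√(Q² + u²) + 5)*Q = 3 - (5 + √(Q² + u²))*Q = 3 - Q*(5 + √(Q² + u²)))
O(Z) = 5*Z + Z*√2*√(Z²) (O(Z) = 3 - (3 - 5*Z - Z*√(Z² + Z²)) = 3 - (3 - 5*Z - Z*√(2*Z²)) = 3 - (3 - 5*Z - Z*√2*√(Z²)) = 3 + (-3 + 5*Z + Z*√2*√(Z²)) = 5*Z + Z*√2*√(Z²))
(-149354 + O(476))*((-154 - 1*99)² + o) = (-149354 + 476*(5 + √2*√(476²)))*((-154 - 1*99)² - 111008) = (-149354 + 476*(5 + √2*√226576))*((-154 - 99)² - 111008) = (-149354 + 476*(5 + √2*476))*((-253)² - 111008) = (-149354 + 476*(5 + 476*√2))*(64009 - 111008) = (-149354 + (2380 + 226576*√2))*(-46999) = (-146974 + 226576*√2)*(-46999) = 6907631026 - 10648845424*√2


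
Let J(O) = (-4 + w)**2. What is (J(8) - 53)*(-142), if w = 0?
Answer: 5254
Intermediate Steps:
J(O) = 16 (J(O) = (-4 + 0)**2 = (-4)**2 = 16)
(J(8) - 53)*(-142) = (16 - 53)*(-142) = -37*(-142) = 5254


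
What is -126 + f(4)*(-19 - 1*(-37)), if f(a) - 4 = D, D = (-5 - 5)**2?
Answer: 1746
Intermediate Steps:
D = 100 (D = (-10)**2 = 100)
f(a) = 104 (f(a) = 4 + 100 = 104)
-126 + f(4)*(-19 - 1*(-37)) = -126 + 104*(-19 - 1*(-37)) = -126 + 104*(-19 + 37) = -126 + 104*18 = -126 + 1872 = 1746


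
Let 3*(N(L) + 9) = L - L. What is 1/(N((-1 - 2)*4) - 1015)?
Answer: -1/1024 ≈ -0.00097656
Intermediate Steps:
N(L) = -9 (N(L) = -9 + (L - L)/3 = -9 + (1/3)*0 = -9 + 0 = -9)
1/(N((-1 - 2)*4) - 1015) = 1/(-9 - 1015) = 1/(-1024) = -1/1024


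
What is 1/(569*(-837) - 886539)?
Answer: -1/1362792 ≈ -7.3379e-7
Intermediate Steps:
1/(569*(-837) - 886539) = 1/(-476253 - 886539) = 1/(-1362792) = -1/1362792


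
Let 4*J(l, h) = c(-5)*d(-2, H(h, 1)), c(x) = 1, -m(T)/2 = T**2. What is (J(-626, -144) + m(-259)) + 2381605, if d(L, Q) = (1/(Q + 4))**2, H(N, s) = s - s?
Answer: 143836353/64 ≈ 2.2474e+6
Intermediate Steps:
m(T) = -2*T**2
H(N, s) = 0
d(L, Q) = (4 + Q)**(-2) (d(L, Q) = (1/(4 + Q))**2 = (4 + Q)**(-2))
J(l, h) = 1/64 (J(l, h) = (1/(4 + 0)**2)/4 = (1/4**2)/4 = (1*(1/16))/4 = (1/4)*(1/16) = 1/64)
(J(-626, -144) + m(-259)) + 2381605 = (1/64 - 2*(-259)**2) + 2381605 = (1/64 - 2*67081) + 2381605 = (1/64 - 134162) + 2381605 = -8586367/64 + 2381605 = 143836353/64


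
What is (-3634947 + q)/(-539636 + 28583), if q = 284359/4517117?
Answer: 16419480603440/2308486194201 ≈ 7.1127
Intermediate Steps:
q = 284359/4517117 (q = 284359*(1/4517117) = 284359/4517117 ≈ 0.062951)
(-3634947 + q)/(-539636 + 28583) = (-3634947 + 284359/4517117)/(-539636 + 28583) = -16419480603440/4517117/(-511053) = -16419480603440/4517117*(-1/511053) = 16419480603440/2308486194201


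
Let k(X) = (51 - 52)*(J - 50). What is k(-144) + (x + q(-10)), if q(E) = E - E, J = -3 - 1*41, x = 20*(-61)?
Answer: -1126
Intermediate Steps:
x = -1220
J = -44 (J = -3 - 41 = -44)
q(E) = 0
k(X) = 94 (k(X) = (51 - 52)*(-44 - 50) = -1*(-94) = 94)
k(-144) + (x + q(-10)) = 94 + (-1220 + 0) = 94 - 1220 = -1126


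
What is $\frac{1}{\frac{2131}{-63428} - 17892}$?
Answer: $- \frac{63428}{1134855907} \approx -5.5891 \cdot 10^{-5}$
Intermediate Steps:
$\frac{1}{\frac{2131}{-63428} - 17892} = \frac{1}{2131 \left(- \frac{1}{63428}\right) - 17892} = \frac{1}{- \frac{2131}{63428} - 17892} = \frac{1}{- \frac{1134855907}{63428}} = - \frac{63428}{1134855907}$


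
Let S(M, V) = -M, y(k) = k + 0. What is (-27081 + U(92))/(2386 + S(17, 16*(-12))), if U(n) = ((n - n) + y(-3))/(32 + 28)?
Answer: -541621/47380 ≈ -11.431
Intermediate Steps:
y(k) = k
U(n) = -1/20 (U(n) = ((n - n) - 3)/(32 + 28) = (0 - 3)/60 = -3*1/60 = -1/20)
(-27081 + U(92))/(2386 + S(17, 16*(-12))) = (-27081 - 1/20)/(2386 - 1*17) = -541621/(20*(2386 - 17)) = -541621/20/2369 = -541621/20*1/2369 = -541621/47380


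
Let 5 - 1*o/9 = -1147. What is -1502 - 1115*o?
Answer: -11561822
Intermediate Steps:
o = 10368 (o = 45 - 9*(-1147) = 45 + 10323 = 10368)
-1502 - 1115*o = -1502 - 1115*10368 = -1502 - 11560320 = -11561822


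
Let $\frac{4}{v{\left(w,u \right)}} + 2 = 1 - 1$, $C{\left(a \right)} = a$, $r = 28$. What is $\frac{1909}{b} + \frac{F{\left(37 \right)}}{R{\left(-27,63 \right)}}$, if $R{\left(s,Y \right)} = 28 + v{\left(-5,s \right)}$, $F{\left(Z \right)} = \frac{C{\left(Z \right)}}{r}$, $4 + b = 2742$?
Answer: $\frac{745529}{996632} \approx 0.74805$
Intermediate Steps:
$b = 2738$ ($b = -4 + 2742 = 2738$)
$v{\left(w,u \right)} = -2$ ($v{\left(w,u \right)} = \frac{4}{-2 + \left(1 - 1\right)} = \frac{4}{-2 + 0} = \frac{4}{-2} = 4 \left(- \frac{1}{2}\right) = -2$)
$F{\left(Z \right)} = \frac{Z}{28}$
$R{\left(s,Y \right)} = 26$ ($R{\left(s,Y \right)} = 28 - 2 = 26$)
$\frac{1909}{b} + \frac{F{\left(37 \right)}}{R{\left(-27,63 \right)}} = \frac{1909}{2738} + \frac{\frac{1}{28} \cdot 37}{26} = 1909 \cdot \frac{1}{2738} + \frac{37}{28} \cdot \frac{1}{26} = \frac{1909}{2738} + \frac{37}{728} = \frac{745529}{996632}$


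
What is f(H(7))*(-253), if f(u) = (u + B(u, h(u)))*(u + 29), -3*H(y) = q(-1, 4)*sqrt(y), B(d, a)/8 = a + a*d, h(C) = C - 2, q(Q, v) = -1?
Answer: 73117 + 484495*sqrt(7)/27 ≈ 1.2059e+5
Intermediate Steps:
h(C) = -2 + C
B(d, a) = 8*a + 8*a*d (B(d, a) = 8*(a + a*d) = 8*a + 8*a*d)
H(y) = sqrt(y)/3 (H(y) = -(-1)*sqrt(y)/3 = sqrt(y)/3)
f(u) = (29 + u)*(u + 8*(1 + u)*(-2 + u)) (f(u) = (u + 8*(-2 + u)*(1 + u))*(u + 29) = (u + 8*(1 + u)*(-2 + u))*(29 + u) = (29 + u)*(u + 8*(1 + u)*(-2 + u)))
f(H(7))*(-253) = (-464 - 73*sqrt(7) + 8*(sqrt(7)/3)**3 + 225*(sqrt(7)/3)**2)*(-253) = (-464 - 73*sqrt(7) + 8*(7*sqrt(7)/27) + 225*(7/9))*(-253) = (-464 - 73*sqrt(7) + 56*sqrt(7)/27 + 175)*(-253) = (-289 - 1915*sqrt(7)/27)*(-253) = 73117 + 484495*sqrt(7)/27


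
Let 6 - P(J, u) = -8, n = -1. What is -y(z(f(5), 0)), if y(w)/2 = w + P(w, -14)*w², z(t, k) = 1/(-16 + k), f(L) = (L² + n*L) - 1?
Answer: 1/64 ≈ 0.015625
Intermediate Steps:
P(J, u) = 14 (P(J, u) = 6 - 1*(-8) = 6 + 8 = 14)
f(L) = -1 + L² - L (f(L) = (L² - L) - 1 = -1 + L² - L)
y(w) = 2*w + 28*w² (y(w) = 2*(w + 14*w²) = 2*w + 28*w²)
-y(z(f(5), 0)) = -2*(1 + 14/(-16 + 0))/(-16 + 0) = -2*(1 + 14/(-16))/(-16) = -2*(-1)*(1 + 14*(-1/16))/16 = -2*(-1)*(1 - 7/8)/16 = -2*(-1)/(16*8) = -1*(-1/64) = 1/64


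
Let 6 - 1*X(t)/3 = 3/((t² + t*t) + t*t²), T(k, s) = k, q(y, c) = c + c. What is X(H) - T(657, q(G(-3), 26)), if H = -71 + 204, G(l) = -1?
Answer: -169549066/265335 ≈ -639.00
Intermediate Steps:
q(y, c) = 2*c
H = 133
X(t) = 18 - 9/(t³ + 2*t²) (X(t) = 18 - 9/((t² + t*t) + t*t²) = 18 - 9/((t² + t²) + t³) = 18 - 9/(2*t² + t³) = 18 - 9/(t³ + 2*t²))
X(H) - T(657, q(G(-3), 26)) = 9*(-1 + 2*133³ + 4*133²)/(133²*(2 + 133)) - 1*657 = 9*(1/17689)*(-1 + 2*2352637 + 4*17689)/135 - 657 = 9*(1/17689)*(1/135)*(-1 + 4705274 + 70756) - 657 = 9*(1/17689)*(1/135)*4776029 - 657 = 4776029/265335 - 657 = -169549066/265335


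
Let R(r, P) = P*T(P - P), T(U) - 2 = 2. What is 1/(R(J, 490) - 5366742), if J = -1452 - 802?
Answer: -1/5364782 ≈ -1.8640e-7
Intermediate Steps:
T(U) = 4 (T(U) = 2 + 2 = 4)
J = -2254
R(r, P) = 4*P (R(r, P) = P*4 = 4*P)
1/(R(J, 490) - 5366742) = 1/(4*490 - 5366742) = 1/(1960 - 5366742) = 1/(-5364782) = -1/5364782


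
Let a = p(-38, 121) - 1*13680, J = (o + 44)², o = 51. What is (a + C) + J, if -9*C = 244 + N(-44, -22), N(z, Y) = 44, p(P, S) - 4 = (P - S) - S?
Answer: -4963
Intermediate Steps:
p(P, S) = 4 + P - 2*S (p(P, S) = 4 + ((P - S) - S) = 4 + (P - 2*S) = 4 + P - 2*S)
J = 9025 (J = (51 + 44)² = 95² = 9025)
a = -13956 (a = (4 - 38 - 2*121) - 1*13680 = (4 - 38 - 242) - 13680 = -276 - 13680 = -13956)
C = -32 (C = -(244 + 44)/9 = -⅑*288 = -32)
(a + C) + J = (-13956 - 32) + 9025 = -13988 + 9025 = -4963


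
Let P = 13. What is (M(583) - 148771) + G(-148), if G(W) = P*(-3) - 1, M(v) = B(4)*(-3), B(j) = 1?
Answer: -148814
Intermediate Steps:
M(v) = -3 (M(v) = 1*(-3) = -3)
G(W) = -40 (G(W) = 13*(-3) - 1 = -39 - 1 = -40)
(M(583) - 148771) + G(-148) = (-3 - 148771) - 40 = -148774 - 40 = -148814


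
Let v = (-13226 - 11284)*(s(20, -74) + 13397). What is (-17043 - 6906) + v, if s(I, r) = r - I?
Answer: -326080479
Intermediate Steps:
v = -326056530 (v = (-13226 - 11284)*((-74 - 1*20) + 13397) = -24510*((-74 - 20) + 13397) = -24510*(-94 + 13397) = -24510*13303 = -326056530)
(-17043 - 6906) + v = (-17043 - 6906) - 326056530 = -23949 - 326056530 = -326080479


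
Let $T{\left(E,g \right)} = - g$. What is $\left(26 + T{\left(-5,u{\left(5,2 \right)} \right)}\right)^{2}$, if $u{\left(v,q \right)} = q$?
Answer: $576$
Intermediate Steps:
$\left(26 + T{\left(-5,u{\left(5,2 \right)} \right)}\right)^{2} = \left(26 - 2\right)^{2} = 24^{2} = 576$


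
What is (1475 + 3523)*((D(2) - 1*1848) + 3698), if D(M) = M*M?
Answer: 9266292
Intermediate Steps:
D(M) = M**2
(1475 + 3523)*((D(2) - 1*1848) + 3698) = (1475 + 3523)*((2**2 - 1*1848) + 3698) = 4998*((4 - 1848) + 3698) = 4998*(-1844 + 3698) = 4998*1854 = 9266292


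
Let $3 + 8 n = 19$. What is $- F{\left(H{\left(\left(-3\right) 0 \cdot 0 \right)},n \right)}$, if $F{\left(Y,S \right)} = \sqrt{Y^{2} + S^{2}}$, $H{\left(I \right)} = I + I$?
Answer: $-2$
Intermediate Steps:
$n = 2$ ($n = - \frac{3}{8} + \frac{1}{8} \cdot 19 = - \frac{3}{8} + \frac{19}{8} = 2$)
$H{\left(I \right)} = 2 I$
$F{\left(Y,S \right)} = \sqrt{S^{2} + Y^{2}}$
$- F{\left(H{\left(\left(-3\right) 0 \cdot 0 \right)},n \right)} = - \sqrt{2^{2} + \left(2 \left(-3\right) 0 \cdot 0\right)^{2}} = - \sqrt{4 + \left(2 \cdot 0 \cdot 0\right)^{2}} = - \sqrt{4 + \left(2 \cdot 0\right)^{2}} = - \sqrt{4 + 0^{2}} = - \sqrt{4 + 0} = - \sqrt{4} = \left(-1\right) 2 = -2$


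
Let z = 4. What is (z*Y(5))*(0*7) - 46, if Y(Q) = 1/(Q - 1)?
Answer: -46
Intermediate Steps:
Y(Q) = 1/(-1 + Q)
(z*Y(5))*(0*7) - 46 = (4/(-1 + 5))*(0*7) - 46 = (4/4)*0 - 46 = (4*(¼))*0 - 46 = 1*0 - 46 = 0 - 46 = -46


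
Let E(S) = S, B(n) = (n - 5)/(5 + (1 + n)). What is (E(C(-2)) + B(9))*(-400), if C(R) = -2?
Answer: 2080/3 ≈ 693.33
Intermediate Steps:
B(n) = (-5 + n)/(6 + n)
(E(C(-2)) + B(9))*(-400) = (-2 + (-5 + 9)/(6 + 9))*(-400) = (-2 + 4/15)*(-400) = -26/15*(-400) = 2080/3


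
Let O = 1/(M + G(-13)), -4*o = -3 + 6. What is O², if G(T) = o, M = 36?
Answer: 16/19881 ≈ 0.00080479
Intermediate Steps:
o = -¾ (o = -(-3 + 6)/4 = -¼*3 = -¾ ≈ -0.75000)
G(T) = -¾
O = 4/141 (O = 1/(36 - ¾) = 1/(141/4) = 4/141 ≈ 0.028369)
O² = (4/141)² = 16/19881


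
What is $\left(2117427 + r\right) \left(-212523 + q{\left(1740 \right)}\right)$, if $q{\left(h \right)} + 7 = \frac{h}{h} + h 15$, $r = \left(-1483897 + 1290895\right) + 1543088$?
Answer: $-646444981077$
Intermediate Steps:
$r = 1350086$ ($r = -193002 + 1543088 = 1350086$)
$q{\left(h \right)} = -6 + 15 h$ ($q{\left(h \right)} = -7 + \left(\frac{h}{h} + h 15\right) = -7 + \left(1 + 15 h\right) = -6 + 15 h$)
$\left(2117427 + r\right) \left(-212523 + q{\left(1740 \right)}\right) = \left(2117427 + 1350086\right) \left(-212523 + \left(-6 + 15 \cdot 1740\right)\right) = 3467513 \left(-212523 + \left(-6 + 26100\right)\right) = 3467513 \left(-212523 + 26094\right) = 3467513 \left(-186429\right) = -646444981077$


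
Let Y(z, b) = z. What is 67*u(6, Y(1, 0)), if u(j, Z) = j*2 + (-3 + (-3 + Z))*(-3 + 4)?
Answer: 469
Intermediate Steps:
u(j, Z) = -6 + Z + 2*j (u(j, Z) = 2*j + (-6 + Z)*1 = 2*j + (-6 + Z) = -6 + Z + 2*j)
67*u(6, Y(1, 0)) = 67*(-6 + 1 + 2*6) = 67*(-6 + 1 + 12) = 67*7 = 469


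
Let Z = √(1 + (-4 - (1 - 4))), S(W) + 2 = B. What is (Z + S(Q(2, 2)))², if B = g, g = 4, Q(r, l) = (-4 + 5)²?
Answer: 4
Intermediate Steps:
Q(r, l) = 1 (Q(r, l) = 1² = 1)
B = 4
S(W) = 2 (S(W) = -2 + 4 = 2)
Z = 0 (Z = √(1 + (-4 - 1*(-3))) = √(1 + (-4 + 3)) = √(1 - 1) = √0 = 0)
(Z + S(Q(2, 2)))² = (0 + 2)² = 2² = 4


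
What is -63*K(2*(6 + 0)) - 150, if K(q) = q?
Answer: -906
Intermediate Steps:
-63*K(2*(6 + 0)) - 150 = -126*(6 + 0) - 150 = -126*6 - 150 = -63*12 - 150 = -756 - 150 = -906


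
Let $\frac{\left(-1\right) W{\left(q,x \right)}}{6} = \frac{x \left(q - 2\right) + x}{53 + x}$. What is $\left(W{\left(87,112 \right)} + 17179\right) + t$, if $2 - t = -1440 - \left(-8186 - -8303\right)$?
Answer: $\frac{1011326}{55} \approx 18388.0$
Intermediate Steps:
$W{\left(q,x \right)} = - \frac{6 \left(x + x \left(-2 + q\right)\right)}{53 + x}$ ($W{\left(q,x \right)} = - 6 \frac{x \left(q - 2\right) + x}{53 + x} = - 6 \frac{x \left(-2 + q\right) + x}{53 + x} = - 6 \frac{x + x \left(-2 + q\right)}{53 + x} = - \frac{6 \left(x + x \left(-2 + q\right)\right)}{53 + x}$)
$t = 1559$ ($t = 2 - \left(-1440 - \left(-8186 - -8303\right)\right) = 2 - \left(-1440 - \left(-8186 + 8303\right)\right) = 2 - \left(-1440 - 117\right) = 2 - -1557 = 2 + 1557 = 1559$)
$\left(W{\left(87,112 \right)} + 17179\right) + t = \left(6 \cdot 112 \frac{1}{53 + 112} \left(1 - 87\right) + 17179\right) + 1559 = \left(6 \cdot 112 \cdot \frac{1}{165} \left(1 - 87\right) + 17179\right) + 1559 = \left(6 \cdot 112 \cdot \frac{1}{165} \left(-86\right) + 17179\right) + 1559 = \left(- \frac{19264}{55} + 17179\right) + 1559 = \frac{925581}{55} + 1559 = \frac{1011326}{55}$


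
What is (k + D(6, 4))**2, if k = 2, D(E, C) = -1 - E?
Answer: 25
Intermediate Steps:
(k + D(6, 4))**2 = (2 + (-1 - 1*6))**2 = (2 + (-1 - 6))**2 = (2 - 7)**2 = (-5)**2 = 25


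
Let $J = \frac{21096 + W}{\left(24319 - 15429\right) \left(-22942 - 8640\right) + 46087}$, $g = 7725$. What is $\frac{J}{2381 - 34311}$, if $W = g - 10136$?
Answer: $\frac{3737}{1792664464698} \approx 2.0846 \cdot 10^{-9}$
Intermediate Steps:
$W = -2411$ ($W = 7725 - 10136 = -2411$)
$J = - \frac{18685}{280717893}$ ($J = \frac{21096 - 2411}{\left(24319 - 15429\right) \left(-22942 - 8640\right) + 46087} = \frac{18685}{8890 \left(-31582\right) + 46087} = \frac{18685}{-280763980 + 46087} = \frac{18685}{-280717893} = 18685 \left(- \frac{1}{280717893}\right) = - \frac{18685}{280717893} \approx -6.6562 \cdot 10^{-5}$)
$\frac{J}{2381 - 34311} = - \frac{18685}{280717893 \left(2381 - 34311\right)} = - \frac{18685}{280717893 \left(-31930\right)} = \left(- \frac{18685}{280717893}\right) \left(- \frac{1}{31930}\right) = \frac{3737}{1792664464698}$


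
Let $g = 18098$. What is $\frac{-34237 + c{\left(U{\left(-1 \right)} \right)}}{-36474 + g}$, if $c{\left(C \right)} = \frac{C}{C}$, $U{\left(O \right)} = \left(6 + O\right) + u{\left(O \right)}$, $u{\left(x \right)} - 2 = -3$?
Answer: $\frac{8559}{4594} \approx 1.8631$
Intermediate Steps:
$u{\left(x \right)} = -1$ ($u{\left(x \right)} = 2 - 3 = -1$)
$U{\left(O \right)} = 5 + O$ ($U{\left(O \right)} = \left(6 + O\right) - 1 = 5 + O$)
$c{\left(C \right)} = 1$
$\frac{-34237 + c{\left(U{\left(-1 \right)} \right)}}{-36474 + g} = \frac{-34237 + 1}{-36474 + 18098} = - \frac{34236}{-18376} = \left(-34236\right) \left(- \frac{1}{18376}\right) = \frac{8559}{4594}$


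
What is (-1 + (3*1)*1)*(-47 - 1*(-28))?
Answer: -38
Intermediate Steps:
(-1 + (3*1)*1)*(-47 - 1*(-28)) = (-1 + 3*1)*(-47 + 28) = (-1 + 3)*(-19) = 2*(-19) = -38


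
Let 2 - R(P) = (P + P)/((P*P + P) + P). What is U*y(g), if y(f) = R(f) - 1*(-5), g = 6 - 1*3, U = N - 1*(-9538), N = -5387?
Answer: 136983/5 ≈ 27397.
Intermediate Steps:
R(P) = 2 - 2*P/(P² + 2*P) (R(P) = 2 - (P + P)/((P*P + P) + P) = 2 - 2*P/((P² + P) + P) = 2 - 2*P/((P + P²) + P) = 2 - 2*P/(P² + 2*P))
U = 4151 (U = -5387 - 1*(-9538) = -5387 + 9538 = 4151)
g = 3 (g = 6 - 3 = 3)
y(f) = 5 + 2*(1 + f)/(2 + f) (y(f) = 2*(1 + f)/(2 + f) - 1*(-5) = 2*(1 + f)/(2 + f) + 5 = 5 + 2*(1 + f)/(2 + f))
U*y(g) = 4151*((12 + 7*3)/(2 + 3)) = 4151*((12 + 21)/5) = 4151*((⅕)*33) = 4151*(33/5) = 136983/5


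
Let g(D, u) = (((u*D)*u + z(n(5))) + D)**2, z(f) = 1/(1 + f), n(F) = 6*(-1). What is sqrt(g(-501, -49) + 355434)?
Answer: sqrt(36204430259971)/5 ≈ 1.2034e+6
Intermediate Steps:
n(F) = -6
g(D, u) = (-1/5 + D + D*u**2)**2 (g(D, u) = (((u*D)*u + 1/(1 - 6)) + D)**2 = (((D*u)*u + 1/(-5)) + D)**2 = ((D*u**2 - 1/5) + D)**2 = ((-1/5 + D*u**2) + D)**2 = (-1/5 + D + D*u**2)**2)
sqrt(g(-501, -49) + 355434) = sqrt((-1 + 5*(-501) + 5*(-501)*(-49)**2)**2/25 + 355434) = sqrt((-1 - 2505 + 5*(-501)*2401)**2/25 + 355434) = sqrt((-1 - 2505 - 6014505)**2/25 + 355434) = sqrt((1/25)*(-6017011)**2 + 355434) = sqrt((1/25)*36204421374121 + 355434) = sqrt(36204421374121/25 + 355434) = sqrt(36204430259971/25) = sqrt(36204430259971)/5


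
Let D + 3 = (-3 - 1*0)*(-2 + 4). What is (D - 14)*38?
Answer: -874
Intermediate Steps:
D = -9 (D = -3 + (-3 - 1*0)*(-2 + 4) = -3 + (-3 + 0)*2 = -3 - 3*2 = -3 - 6 = -9)
(D - 14)*38 = (-9 - 14)*38 = -23*38 = -874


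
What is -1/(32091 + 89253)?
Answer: -1/121344 ≈ -8.2410e-6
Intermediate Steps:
-1/(32091 + 89253) = -1/121344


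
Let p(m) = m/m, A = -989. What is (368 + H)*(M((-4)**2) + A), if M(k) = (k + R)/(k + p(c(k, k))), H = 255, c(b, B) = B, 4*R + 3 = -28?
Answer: -41877437/68 ≈ -6.1585e+5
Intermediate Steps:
R = -31/4 (R = -3/4 + (1/4)*(-28) = -3/4 - 7 = -31/4 ≈ -7.7500)
p(m) = 1
M(k) = (-31/4 + k)/(1 + k) (M(k) = (k - 31/4)/(k + 1) = (-31/4 + k)/(1 + k))
(368 + H)*(M((-4)**2) + A) = (368 + 255)*((-31/4 + (-4)**2)/(1 + (-4)**2) - 989) = 623*((-31/4 + 16)/(1 + 16) - 989) = 623*((33/4)/17 - 989) = 623*((1/17)*(33/4) - 989) = 623*(33/68 - 989) = 623*(-67219/68) = -41877437/68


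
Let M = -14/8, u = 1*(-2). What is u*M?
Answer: 7/2 ≈ 3.5000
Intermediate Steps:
u = -2
M = -7/4 (M = -14*⅛ = -7/4 ≈ -1.7500)
u*M = -2*(-7/4) = 7/2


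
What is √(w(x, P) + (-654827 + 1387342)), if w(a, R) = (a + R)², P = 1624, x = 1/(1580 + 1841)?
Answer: 2*√9859664407035/3421 ≈ 1835.7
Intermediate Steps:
x = 1/3421 ≈ 0.00029231
w(a, R) = (R + a)²
√(w(x, P) + (-654827 + 1387342)) = √((1624 + 1/3421)² + (-654827 + 1387342)) = √((5555705/3421)² + 732515) = √(30865858047025/11703241 + 732515) = √(39438657628140/11703241) = 2*√9859664407035/3421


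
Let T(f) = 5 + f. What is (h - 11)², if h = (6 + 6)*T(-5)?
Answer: 121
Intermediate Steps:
h = 0 (h = (6 + 6)*(5 - 5) = 12*0 = 0)
(h - 11)² = (0 - 11)² = (-11)² = 121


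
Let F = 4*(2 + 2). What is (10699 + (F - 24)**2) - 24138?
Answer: -13375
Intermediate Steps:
F = 16 (F = 4*4 = 16)
(10699 + (F - 24)**2) - 24138 = (10699 + (16 - 24)**2) - 24138 = (10699 + (-8)**2) - 24138 = (10699 + 64) - 24138 = 10763 - 24138 = -13375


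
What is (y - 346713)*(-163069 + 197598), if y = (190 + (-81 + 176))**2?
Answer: -9167035152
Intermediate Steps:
y = 81225 (y = (190 + 95)**2 = 285**2 = 81225)
(y - 346713)*(-163069 + 197598) = (81225 - 346713)*(-163069 + 197598) = -265488*34529 = -9167035152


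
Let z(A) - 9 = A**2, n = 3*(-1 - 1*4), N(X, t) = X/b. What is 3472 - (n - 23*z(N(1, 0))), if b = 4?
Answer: 59127/16 ≈ 3695.4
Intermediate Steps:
N(X, t) = X/4
n = -15 (n = 3*(-1 - 4) = 3*(-5) = -15)
z(A) = 9 + A**2
3472 - (n - 23*z(N(1, 0))) = 3472 - (-15 - 23*(9 + ((1/4)*1)**2)) = 3472 - (-15 - 23*(9 + (1/4)**2)) = 3472 - (-15 - 23*(9 + 1/16)) = 3472 - (-15 - 23*145/16) = 3472 - (-15 - 3335/16) = 3472 - 1*(-3575/16) = 3472 + 3575/16 = 59127/16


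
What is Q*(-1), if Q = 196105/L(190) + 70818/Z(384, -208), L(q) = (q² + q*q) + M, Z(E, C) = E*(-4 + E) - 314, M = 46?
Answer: -16835190929/5259725538 ≈ -3.2008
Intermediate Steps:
Z(E, C) = -314 + E*(-4 + E)
L(q) = 46 + 2*q² (L(q) = (q² + q*q) + 46 = (q² + q²) + 46 = 2*q² + 46 = 46 + 2*q²)
Q = 16835190929/5259725538 (Q = 196105/(46 + 2*190²) + 70818/(-314 + 384² - 4*384) = 196105/(46 + 2*36100) + 70818/(-314 + 147456 - 1536) = 196105/(46 + 72200) + 70818/145606 = 196105/72246 + 70818*(1/145606) = 196105*(1/72246) + 35409/72803 = 196105/72246 + 35409/72803 = 16835190929/5259725538 ≈ 3.2008)
Q*(-1) = (16835190929/5259725538)*(-1) = -16835190929/5259725538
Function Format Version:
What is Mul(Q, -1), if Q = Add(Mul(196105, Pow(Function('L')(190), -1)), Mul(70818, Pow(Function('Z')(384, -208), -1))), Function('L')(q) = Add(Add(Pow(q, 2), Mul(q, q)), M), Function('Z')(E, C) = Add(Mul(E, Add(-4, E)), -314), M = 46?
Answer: Rational(-16835190929, 5259725538) ≈ -3.2008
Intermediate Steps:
Function('Z')(E, C) = Add(-314, Mul(E, Add(-4, E)))
Function('L')(q) = Add(46, Mul(2, Pow(q, 2))) (Function('L')(q) = Add(Add(Pow(q, 2), Mul(q, q)), 46) = Add(Add(Pow(q, 2), Pow(q, 2)), 46) = Add(Mul(2, Pow(q, 2)), 46) = Add(46, Mul(2, Pow(q, 2))))
Q = Rational(16835190929, 5259725538) (Q = Add(Mul(196105, Pow(Add(46, Mul(2, Pow(190, 2))), -1)), Mul(70818, Pow(Add(-314, Pow(384, 2), Mul(-4, 384)), -1))) = Add(Mul(196105, Pow(Add(46, Mul(2, 36100)), -1)), Mul(70818, Pow(Add(-314, 147456, -1536), -1))) = Add(Mul(196105, Pow(Add(46, 72200), -1)), Mul(70818, Pow(145606, -1))) = Add(Mul(196105, Pow(72246, -1)), Mul(70818, Rational(1, 145606))) = Add(Mul(196105, Rational(1, 72246)), Rational(35409, 72803)) = Add(Rational(196105, 72246), Rational(35409, 72803)) = Rational(16835190929, 5259725538) ≈ 3.2008)
Mul(Q, -1) = Mul(Rational(16835190929, 5259725538), -1) = Rational(-16835190929, 5259725538)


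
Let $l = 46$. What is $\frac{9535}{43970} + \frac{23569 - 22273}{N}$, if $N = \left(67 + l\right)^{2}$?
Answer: $\frac{35747507}{112290586} \approx 0.31835$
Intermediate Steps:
$N = 12769$ ($N = \left(67 + 46\right)^{2} = 113^{2} = 12769$)
$\frac{9535}{43970} + \frac{23569 - 22273}{N} = \frac{9535}{43970} + \frac{23569 - 22273}{12769} = 9535 \cdot \frac{1}{43970} + 1296 \cdot \frac{1}{12769} = \frac{1907}{8794} + \frac{1296}{12769} = \frac{35747507}{112290586}$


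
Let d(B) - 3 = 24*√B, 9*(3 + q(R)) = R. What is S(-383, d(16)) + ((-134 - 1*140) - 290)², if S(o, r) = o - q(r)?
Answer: 317705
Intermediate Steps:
q(R) = -3 + R/9
d(B) = 3 + 24*√B
S(o, r) = 3 + o - r/9 (S(o, r) = o - (-3 + r/9) = o + (3 - r/9) = 3 + o - r/9)
S(-383, d(16)) + ((-134 - 1*140) - 290)² = (3 - 383 - (3 + 24*√16)/9) + ((-134 - 1*140) - 290)² = (3 - 383 - (3 + 24*4)/9) + ((-134 - 140) - 290)² = (3 - 383 - (3 + 96)/9) + (-274 - 290)² = (3 - 383 - ⅑*99) + (-564)² = (3 - 383 - 11) + 318096 = -391 + 318096 = 317705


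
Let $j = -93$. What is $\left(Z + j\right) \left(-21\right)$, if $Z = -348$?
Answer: $9261$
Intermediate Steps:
$\left(Z + j\right) \left(-21\right) = \left(-348 - 93\right) \left(-21\right) = \left(-441\right) \left(-21\right) = 9261$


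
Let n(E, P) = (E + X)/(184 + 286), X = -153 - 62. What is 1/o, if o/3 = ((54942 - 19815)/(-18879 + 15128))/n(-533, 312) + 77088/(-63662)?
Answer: 44654882294/626062787217 ≈ 0.071326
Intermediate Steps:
X = -215
n(E, P) = -43/94 + E/470 (n(E, P) = (E - 215)/(184 + 286) = (-215 + E)/470 = (-215 + E)*(1/470) = -43/94 + E/470)
o = 626062787217/44654882294 (o = 3*(((54942 - 19815)/(-18879 + 15128))/(-43/94 + (1/470)*(-533)) + 77088/(-63662)) = 3*((35127/(-3751))/(-43/94 - 533/470) + 77088*(-1/63662)) = 3*((35127*(-1/3751))/(-374/235) - 38544/31831) = 3*(-35127/3751*(-235/374) - 38544/31831) = 3*(8254845/1402874 - 38544/31831) = 3*(208687595739/44654882294) = 626062787217/44654882294 ≈ 14.020)
1/o = 1/(626062787217/44654882294) = 44654882294/626062787217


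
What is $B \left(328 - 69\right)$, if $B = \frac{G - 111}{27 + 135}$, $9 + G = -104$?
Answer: $- \frac{29008}{81} \approx -358.12$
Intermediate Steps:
$G = -113$ ($G = -9 - 104 = -113$)
$B = - \frac{112}{81}$ ($B = \frac{-113 - 111}{27 + 135} = - \frac{224}{162} = \left(-224\right) \frac{1}{162} = - \frac{112}{81} \approx -1.3827$)
$B \left(328 - 69\right) = - \frac{112 \left(328 - 69\right)}{81} = \left(- \frac{112}{81}\right) 259 = - \frac{29008}{81}$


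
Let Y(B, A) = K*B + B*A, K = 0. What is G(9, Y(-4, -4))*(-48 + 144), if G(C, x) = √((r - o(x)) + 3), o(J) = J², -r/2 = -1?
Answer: 96*I*√251 ≈ 1520.9*I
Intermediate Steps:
r = 2 (r = -2*(-1) = 2)
Y(B, A) = A*B (Y(B, A) = 0*B + B*A = 0 + A*B = A*B)
G(C, x) = √(5 - x²) (G(C, x) = √((2 - x²) + 3) = √(5 - x²))
G(9, Y(-4, -4))*(-48 + 144) = √(5 - (-4*(-4))²)*(-48 + 144) = √(5 - 1*16²)*96 = √(5 - 1*256)*96 = √(5 - 256)*96 = √(-251)*96 = (I*√251)*96 = 96*I*√251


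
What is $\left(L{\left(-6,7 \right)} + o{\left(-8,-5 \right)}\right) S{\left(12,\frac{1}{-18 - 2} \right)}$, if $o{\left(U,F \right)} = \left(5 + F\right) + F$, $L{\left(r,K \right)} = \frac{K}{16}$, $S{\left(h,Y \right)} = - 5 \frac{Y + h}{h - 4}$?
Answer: $\frac{17447}{512} \approx 34.076$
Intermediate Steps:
$S{\left(h,Y \right)} = - \frac{5 \left(Y + h\right)}{-4 + h}$ ($S{\left(h,Y \right)} = - 5 \frac{Y + h}{-4 + h} = - \frac{5 \left(Y + h\right)}{-4 + h}$)
$L{\left(r,K \right)} = \frac{K}{16}$ ($L{\left(r,K \right)} = K \frac{1}{16} = \frac{K}{16}$)
$o{\left(U,F \right)} = 5 + 2 F$
$\left(L{\left(-6,7 \right)} + o{\left(-8,-5 \right)}\right) S{\left(12,\frac{1}{-18 - 2} \right)} = \left(\frac{1}{16} \cdot 7 + \left(5 + 2 \left(-5\right)\right)\right) \frac{5 \left(- \frac{1}{-18 - 2} - 12\right)}{-4 + 12} = \left(\frac{7}{16} + \left(5 - 10\right)\right) \frac{5 \left(- \frac{1}{-20} - 12\right)}{8} = \left(\frac{7}{16} - 5\right) 5 \cdot \frac{1}{8} \left(\left(-1\right) \left(- \frac{1}{20}\right) - 12\right) = - \frac{73 \cdot 5 \cdot \frac{1}{8} \left(\frac{1}{20} - 12\right)}{16} = - \frac{73 \cdot 5 \cdot \frac{1}{8} \left(- \frac{239}{20}\right)}{16} = \left(- \frac{73}{16}\right) \left(- \frac{239}{32}\right) = \frac{17447}{512}$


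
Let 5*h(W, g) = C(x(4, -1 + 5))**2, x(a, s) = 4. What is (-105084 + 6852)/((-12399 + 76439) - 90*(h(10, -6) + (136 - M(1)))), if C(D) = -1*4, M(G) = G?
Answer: -49116/25801 ≈ -1.9036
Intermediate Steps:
C(D) = -4
h(W, g) = 16/5 (h(W, g) = (1/5)*(-4)**2 = (1/5)*16 = 16/5)
(-105084 + 6852)/((-12399 + 76439) - 90*(h(10, -6) + (136 - M(1)))) = (-105084 + 6852)/((-12399 + 76439) - 90*(16/5 + (136 - 1*1))) = -98232/(64040 - 90*(16/5 + (136 - 1))) = -98232/(64040 - 90*(16/5 + 135)) = -98232/(64040 - 90*691/5) = -98232/(64040 - 12438) = -98232/51602 = -98232*1/51602 = -49116/25801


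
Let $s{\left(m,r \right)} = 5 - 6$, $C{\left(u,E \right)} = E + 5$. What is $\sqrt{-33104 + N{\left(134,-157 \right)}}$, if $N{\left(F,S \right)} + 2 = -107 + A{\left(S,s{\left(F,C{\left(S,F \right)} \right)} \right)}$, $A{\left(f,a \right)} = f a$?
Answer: $4 i \sqrt{2066} \approx 181.81 i$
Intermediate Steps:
$C{\left(u,E \right)} = 5 + E$
$s{\left(m,r \right)} = -1$ ($s{\left(m,r \right)} = 5 - 6 = -1$)
$A{\left(f,a \right)} = a f$
$N{\left(F,S \right)} = -109 - S$ ($N{\left(F,S \right)} = -2 - \left(107 + S\right) = -109 - S$)
$\sqrt{-33104 + N{\left(134,-157 \right)}} = \sqrt{-33104 - -48} = \sqrt{-33104 + \left(-109 + 157\right)} = \sqrt{-33104 + 48} = \sqrt{-33056} = 4 i \sqrt{2066}$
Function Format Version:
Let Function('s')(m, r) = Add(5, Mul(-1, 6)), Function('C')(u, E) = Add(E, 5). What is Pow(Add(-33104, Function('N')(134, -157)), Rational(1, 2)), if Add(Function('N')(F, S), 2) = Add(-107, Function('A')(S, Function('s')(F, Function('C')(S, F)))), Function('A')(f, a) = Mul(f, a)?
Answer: Mul(4, I, Pow(2066, Rational(1, 2))) ≈ Mul(181.81, I)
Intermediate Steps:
Function('C')(u, E) = Add(5, E)
Function('s')(m, r) = -1 (Function('s')(m, r) = Add(5, -6) = -1)
Function('A')(f, a) = Mul(a, f)
Function('N')(F, S) = Add(-109, Mul(-1, S)) (Function('N')(F, S) = Add(-2, Add(-107, Mul(-1, S))) = Add(-109, Mul(-1, S)))
Pow(Add(-33104, Function('N')(134, -157)), Rational(1, 2)) = Pow(Add(-33104, Add(-109, Mul(-1, -157))), Rational(1, 2)) = Pow(Add(-33104, Add(-109, 157)), Rational(1, 2)) = Pow(Add(-33104, 48), Rational(1, 2)) = Pow(-33056, Rational(1, 2)) = Mul(4, I, Pow(2066, Rational(1, 2)))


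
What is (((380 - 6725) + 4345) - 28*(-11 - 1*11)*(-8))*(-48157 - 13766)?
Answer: 429002544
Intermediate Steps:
(((380 - 6725) + 4345) - 28*(-11 - 1*11)*(-8))*(-48157 - 13766) = ((-6345 + 4345) - 28*(-11 - 11)*(-8))*(-61923) = (-2000 - 28*(-22)*(-8))*(-61923) = (-2000 + 616*(-8))*(-61923) = (-2000 - 4928)*(-61923) = -6928*(-61923) = 429002544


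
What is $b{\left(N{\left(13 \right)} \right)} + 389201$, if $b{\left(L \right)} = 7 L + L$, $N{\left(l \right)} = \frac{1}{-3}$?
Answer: $\frac{1167595}{3} \approx 3.892 \cdot 10^{5}$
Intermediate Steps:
$N{\left(l \right)} = - \frac{1}{3}$
$b{\left(L \right)} = 8 L$
$b{\left(N{\left(13 \right)} \right)} + 389201 = 8 \left(- \frac{1}{3}\right) + 389201 = - \frac{8}{3} + 389201 = \frac{1167595}{3}$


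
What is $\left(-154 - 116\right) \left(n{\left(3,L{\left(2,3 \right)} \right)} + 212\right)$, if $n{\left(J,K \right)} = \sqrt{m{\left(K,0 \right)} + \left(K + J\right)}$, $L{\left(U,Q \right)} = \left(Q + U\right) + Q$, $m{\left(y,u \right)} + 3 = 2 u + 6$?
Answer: $-57240 - 270 \sqrt{14} \approx -58250.0$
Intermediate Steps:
$m{\left(y,u \right)} = 3 + 2 u$ ($m{\left(y,u \right)} = -3 + \left(2 u + 6\right) = -3 + \left(6 + 2 u\right) = 3 + 2 u$)
$L{\left(U,Q \right)} = U + 2 Q$
$n{\left(J,K \right)} = \sqrt{3 + J + K}$ ($n{\left(J,K \right)} = \sqrt{\left(3 + 2 \cdot 0\right) + \left(K + J\right)} = \sqrt{\left(3 + 0\right) + \left(J + K\right)} = \sqrt{3 + \left(J + K\right)} = \sqrt{3 + J + K}$)
$\left(-154 - 116\right) \left(n{\left(3,L{\left(2,3 \right)} \right)} + 212\right) = \left(-154 - 116\right) \left(\sqrt{3 + 3 + \left(2 + 2 \cdot 3\right)} + 212\right) = \left(-154 - 116\right) \left(\sqrt{3 + 3 + \left(2 + 6\right)} + 212\right) = - 270 \left(\sqrt{3 + 3 + 8} + 212\right) = - 270 \left(\sqrt{14} + 212\right) = - 270 \left(212 + \sqrt{14}\right) = -57240 - 270 \sqrt{14}$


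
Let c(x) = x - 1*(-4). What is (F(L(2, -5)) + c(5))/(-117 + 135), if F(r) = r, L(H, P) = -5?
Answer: 2/9 ≈ 0.22222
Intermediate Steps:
c(x) = 4 + x (c(x) = x + 4 = 4 + x)
(F(L(2, -5)) + c(5))/(-117 + 135) = (-5 + (4 + 5))/(-117 + 135) = (-5 + 9)/18 = (1/18)*4 = 2/9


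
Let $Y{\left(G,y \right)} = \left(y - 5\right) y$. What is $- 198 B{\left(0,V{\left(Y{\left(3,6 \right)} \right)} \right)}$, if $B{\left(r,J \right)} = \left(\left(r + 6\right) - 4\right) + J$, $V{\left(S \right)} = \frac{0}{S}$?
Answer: $-396$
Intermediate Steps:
$Y{\left(G,y \right)} = y \left(-5 + y\right)$ ($Y{\left(G,y \right)} = \left(-5 + y\right) y = y \left(-5 + y\right)$)
$V{\left(S \right)} = 0$
$B{\left(r,J \right)} = 2 + J + r$ ($B{\left(r,J \right)} = \left(\left(6 + r\right) - 4\right) + J = \left(2 + r\right) + J = 2 + J + r$)
$- 198 B{\left(0,V{\left(Y{\left(3,6 \right)} \right)} \right)} = - 198 \left(2 + 0 + 0\right) = \left(-198\right) 2 = -396$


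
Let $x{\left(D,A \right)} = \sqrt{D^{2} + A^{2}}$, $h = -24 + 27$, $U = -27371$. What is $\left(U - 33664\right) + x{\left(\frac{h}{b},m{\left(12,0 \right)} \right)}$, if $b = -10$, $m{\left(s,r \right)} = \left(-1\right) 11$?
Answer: $-61035 + \frac{\sqrt{12109}}{10} \approx -61024.0$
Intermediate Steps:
$m{\left(s,r \right)} = -11$
$h = 3$
$x{\left(D,A \right)} = \sqrt{A^{2} + D^{2}}$
$\left(U - 33664\right) + x{\left(\frac{h}{b},m{\left(12,0 \right)} \right)} = \left(-27371 - 33664\right) + \sqrt{\left(-11\right)^{2} + \left(\frac{3}{-10}\right)^{2}} = -61035 + \sqrt{121 + \left(3 \left(- \frac{1}{10}\right)\right)^{2}} = -61035 + \sqrt{121 + \left(- \frac{3}{10}\right)^{2}} = -61035 + \sqrt{121 + \frac{9}{100}} = -61035 + \sqrt{\frac{12109}{100}} = -61035 + \frac{\sqrt{12109}}{10}$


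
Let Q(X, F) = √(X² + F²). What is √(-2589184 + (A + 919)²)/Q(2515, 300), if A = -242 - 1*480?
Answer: 3*I*√2908663015/256609 ≈ 0.63052*I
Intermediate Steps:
A = -722 (A = -242 - 480 = -722)
Q(X, F) = √(F² + X²)
√(-2589184 + (A + 919)²)/Q(2515, 300) = √(-2589184 + (-722 + 919)²)/(√(300² + 2515²)) = √(-2589184 + 197²)/(√(90000 + 6325225)) = √(-2589184 + 38809)/(√6415225) = √(-2550375)/((5*√256609)) = (15*I*√11335)*(√256609/1283045) = 3*I*√2908663015/256609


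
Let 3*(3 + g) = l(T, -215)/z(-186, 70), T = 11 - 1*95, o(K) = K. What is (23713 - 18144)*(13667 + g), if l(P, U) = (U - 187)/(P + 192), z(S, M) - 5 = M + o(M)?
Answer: 595822036157/7830 ≈ 7.6095e+7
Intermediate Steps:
z(S, M) = 5 + 2*M (z(S, M) = 5 + (M + M) = 5 + 2*M)
T = -84 (T = 11 - 95 = -84)
l(P, U) = (-187 + U)/(192 + P)
g = -23557/7830 (g = -3 + (((-187 - 215)/(192 - 84))/(5 + 2*70))/3 = -3 + ((-402/108)/(5 + 140))/3 = -3 + (((1/108)*(-402))/145)/3 = -3 + (-67/18*1/145)/3 = -3 + (1/3)*(-67/2610) = -3 - 67/7830 = -23557/7830 ≈ -3.0086)
(23713 - 18144)*(13667 + g) = (23713 - 18144)*(13667 - 23557/7830) = 5569*(106989053/7830) = 595822036157/7830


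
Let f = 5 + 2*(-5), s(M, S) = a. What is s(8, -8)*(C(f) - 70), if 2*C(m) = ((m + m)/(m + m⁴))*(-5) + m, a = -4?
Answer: 8985/31 ≈ 289.84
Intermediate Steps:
s(M, S) = -4
f = -5 (f = 5 - 10 = -5)
C(m) = m/2 - 5*m/(m + m⁴) (C(m) = (((m + m)/(m + m⁴))*(-5) + m)/2 = (((2*m)/(m + m⁴))*(-5) + m)/2 = ((2*m/(m + m⁴))*(-5) + m)/2 = (-10*m/(m + m⁴) + m)/2 = (m - 10*m/(m + m⁴))/2 = m/2 - 5*m/(m + m⁴))
s(8, -8)*(C(f) - 70) = -4*((-10 - 5 + (-5)⁴)/(2*(1 + (-5)³)) - 70) = -4*((-10 - 5 + 625)/(2*(1 - 125)) - 70) = -4*((½)*610/(-124) - 70) = -4*((½)*(-1/124)*610 - 70) = -4*(-305/124 - 70) = -4*(-8985/124) = 8985/31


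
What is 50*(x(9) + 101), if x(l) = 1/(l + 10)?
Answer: 96000/19 ≈ 5052.6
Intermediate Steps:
x(l) = 1/(10 + l)
50*(x(9) + 101) = 50*(1/(10 + 9) + 101) = 50*(1/19 + 101) = 50*(1920/19) = 96000/19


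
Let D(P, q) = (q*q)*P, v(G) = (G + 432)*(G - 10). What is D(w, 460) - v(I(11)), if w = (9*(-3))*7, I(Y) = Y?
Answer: -39992843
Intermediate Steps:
v(G) = (-10 + G)*(432 + G) (v(G) = (432 + G)*(-10 + G) = (-10 + G)*(432 + G))
w = -189 (w = -27*7 = -189)
D(P, q) = P*q**2 (D(P, q) = q**2*P = P*q**2)
D(w, 460) - v(I(11)) = -189*460**2 - (-4320 + 11**2 + 422*11) = -189*211600 - (-4320 + 121 + 4642) = -39992400 - 1*443 = -39992400 - 443 = -39992843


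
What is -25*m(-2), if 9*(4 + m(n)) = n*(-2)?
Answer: 800/9 ≈ 88.889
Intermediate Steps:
m(n) = -4 - 2*n/9 (m(n) = -4 + (n*(-2))/9 = -4 + (-2*n)/9 = -4 - 2*n/9)
-25*m(-2) = -25*(-4 - 2/9*(-2)) = -25*(-4 + 4/9) = -25*(-32/9) = 800/9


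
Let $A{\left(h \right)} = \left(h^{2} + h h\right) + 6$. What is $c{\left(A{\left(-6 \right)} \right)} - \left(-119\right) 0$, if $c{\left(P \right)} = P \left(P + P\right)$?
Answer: $12168$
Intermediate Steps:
$A{\left(h \right)} = 6 + 2 h^{2}$ ($A{\left(h \right)} = \left(h^{2} + h^{2}\right) + 6 = 2 h^{2} + 6 = 6 + 2 h^{2}$)
$c{\left(P \right)} = 2 P^{2}$ ($c{\left(P \right)} = P 2 P = 2 P^{2}$)
$c{\left(A{\left(-6 \right)} \right)} - \left(-119\right) 0 = 2 \left(6 + 2 \left(-6\right)^{2}\right)^{2} - \left(-119\right) 0 = 2 \left(6 + 2 \cdot 36\right)^{2} - 0 = 2 \left(6 + 72\right)^{2} + 0 = 2 \cdot 78^{2} + 0 = 2 \cdot 6084 + 0 = 12168 + 0 = 12168$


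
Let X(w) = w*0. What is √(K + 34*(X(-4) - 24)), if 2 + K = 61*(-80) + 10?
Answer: 6*I*√158 ≈ 75.419*I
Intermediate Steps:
X(w) = 0
K = -4872 (K = -2 + (61*(-80) + 10) = -2 + (-4880 + 10) = -2 - 4870 = -4872)
√(K + 34*(X(-4) - 24)) = √(-4872 + 34*(0 - 24)) = √(-4872 + 34*(-24)) = √(-4872 - 816) = √(-5688) = 6*I*√158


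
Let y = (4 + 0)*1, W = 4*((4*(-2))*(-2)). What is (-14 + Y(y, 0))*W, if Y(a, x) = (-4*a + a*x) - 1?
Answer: -1984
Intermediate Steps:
W = 64 (W = 4*(-8*(-2)) = 4*16 = 64)
y = 4 (y = 4*1 = 4)
Y(a, x) = -1 - 4*a + a*x
(-14 + Y(y, 0))*W = (-14 + (-1 - 4*4 + 4*0))*64 = (-14 + (-1 - 16 + 0))*64 = (-14 - 17)*64 = -31*64 = -1984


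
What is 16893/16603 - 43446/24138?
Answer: -52261784/66793869 ≈ -0.78243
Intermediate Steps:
16893/16603 - 43446/24138 = 16893*(1/16603) - 43446*1/24138 = 16893/16603 - 7241/4023 = -52261784/66793869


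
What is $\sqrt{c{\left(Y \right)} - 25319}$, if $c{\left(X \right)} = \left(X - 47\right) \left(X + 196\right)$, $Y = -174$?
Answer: $i \sqrt{30181} \approx 173.73 i$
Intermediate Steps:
$c{\left(X \right)} = \left(-47 + X\right) \left(196 + X\right)$
$\sqrt{c{\left(Y \right)} - 25319} = \sqrt{\left(-9212 + \left(-174\right)^{2} + 149 \left(-174\right)\right) - 25319} = \sqrt{\left(-9212 + 30276 - 25926\right) - 25319} = \sqrt{-4862 - 25319} = \sqrt{-30181} = i \sqrt{30181}$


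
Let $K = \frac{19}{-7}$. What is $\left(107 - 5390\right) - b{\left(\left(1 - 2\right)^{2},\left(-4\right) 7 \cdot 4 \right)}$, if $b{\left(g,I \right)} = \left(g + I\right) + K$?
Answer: $- \frac{36185}{7} \approx -5169.3$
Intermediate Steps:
$K = - \frac{19}{7}$ ($K = 19 \left(- \frac{1}{7}\right) = - \frac{19}{7} \approx -2.7143$)
$b{\left(g,I \right)} = - \frac{19}{7} + I + g$ ($b{\left(g,I \right)} = \left(g + I\right) - \frac{19}{7} = \left(I + g\right) - \frac{19}{7} = - \frac{19}{7} + I + g$)
$\left(107 - 5390\right) - b{\left(\left(1 - 2\right)^{2},\left(-4\right) 7 \cdot 4 \right)} = \left(107 - 5390\right) - \left(- \frac{19}{7} + \left(-4\right) 7 \cdot 4 + \left(1 - 2\right)^{2}\right) = \left(107 - 5390\right) - \left(- \frac{19}{7} - 112 + \left(-1\right)^{2}\right) = -5283 - \left(- \frac{19}{7} - 112 + 1\right) = -5283 - - \frac{796}{7} = -5283 + \frac{796}{7} = - \frac{36185}{7}$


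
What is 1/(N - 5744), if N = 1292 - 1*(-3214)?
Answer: -1/1238 ≈ -0.00080775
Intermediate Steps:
N = 4506 (N = 1292 + 3214 = 4506)
1/(N - 5744) = 1/(4506 - 5744) = 1/(-1238) = -1/1238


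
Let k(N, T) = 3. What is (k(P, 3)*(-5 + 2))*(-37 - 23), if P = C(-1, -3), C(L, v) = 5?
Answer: 540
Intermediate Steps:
P = 5
(k(P, 3)*(-5 + 2))*(-37 - 23) = (3*(-5 + 2))*(-37 - 23) = (3*(-3))*(-60) = -9*(-60) = 540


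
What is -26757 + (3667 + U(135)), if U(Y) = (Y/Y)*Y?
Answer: -22955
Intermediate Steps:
U(Y) = Y (U(Y) = 1*Y = Y)
-26757 + (3667 + U(135)) = -26757 + (3667 + 135) = -26757 + 3802 = -22955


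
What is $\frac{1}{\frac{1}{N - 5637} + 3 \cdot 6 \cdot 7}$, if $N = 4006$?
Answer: $\frac{1631}{205505} \approx 0.0079366$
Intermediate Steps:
$\frac{1}{\frac{1}{N - 5637} + 3 \cdot 6 \cdot 7} = \frac{1}{\frac{1}{4006 - 5637} + 3 \cdot 6 \cdot 7} = \frac{1}{\frac{1}{-1631} + 18 \cdot 7} = \frac{1}{- \frac{1}{1631} + 126} = \frac{1}{\frac{205505}{1631}} = \frac{1631}{205505}$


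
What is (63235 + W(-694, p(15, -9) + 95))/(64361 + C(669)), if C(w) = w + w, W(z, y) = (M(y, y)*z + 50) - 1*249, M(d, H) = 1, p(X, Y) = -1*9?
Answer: 62342/65699 ≈ 0.94890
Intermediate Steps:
p(X, Y) = -9
W(z, y) = -199 + z (W(z, y) = (1*z + 50) - 1*249 = (z + 50) - 249 = (50 + z) - 249 = -199 + z)
C(w) = 2*w
(63235 + W(-694, p(15, -9) + 95))/(64361 + C(669)) = (63235 + (-199 - 694))/(64361 + 2*669) = (63235 - 893)/(64361 + 1338) = 62342/65699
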